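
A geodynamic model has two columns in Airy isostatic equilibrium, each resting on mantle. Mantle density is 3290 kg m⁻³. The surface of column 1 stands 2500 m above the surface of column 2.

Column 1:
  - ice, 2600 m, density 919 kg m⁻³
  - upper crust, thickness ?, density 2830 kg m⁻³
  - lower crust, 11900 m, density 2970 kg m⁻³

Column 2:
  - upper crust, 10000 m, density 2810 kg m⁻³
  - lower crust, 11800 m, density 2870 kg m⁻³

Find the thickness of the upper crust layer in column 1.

17400 m

Take the compensation level at the base of the deeper column (depth z_c below the surface of column 1) and equate Σ ρ_i t_i down to z_c; mantle fills any gap and the z_c terms cancel.
Column 1: 2600×919 + x×2830 + 11900×2970 + (z_c − 14500 − x)×3290
Column 2: 2500×0 + 10000×2810 + 11800×2870 + (z_c − 2500 − 21800)×3290
The z_c×3290 term appears on both sides and cancels. Collect the known terms of each column as K = Σ(ρt)_known − 3290 × (depth of known layers): K_1 = 37732400 − 3290×14500 = −9972600; K_2 = 61966000 − 3290×(2500 + 21800) = −17981000.
Balance: K_1 − x×(3290 − 2830) = K_2, so x = (K_1 − K_2)/(3290 − 2830) = 8008400/460 = 17400 m.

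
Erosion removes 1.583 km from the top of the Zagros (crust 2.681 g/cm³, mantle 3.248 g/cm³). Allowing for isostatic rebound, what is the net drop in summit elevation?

Rebound u = e ρ_c/ρ_m = 1.583 km × 2.681/3.248 = 1.307 km.
Net surface drop = e − u = 1.583 km − 1.307 km = e (ρ_m − ρ_c)/ρ_m = 0.276 km.

0.276 km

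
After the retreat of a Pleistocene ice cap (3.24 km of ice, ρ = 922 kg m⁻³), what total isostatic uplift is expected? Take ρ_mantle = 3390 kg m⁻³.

Removing the load lets mantle flow back in; uplift u satisfies ρ_ice t = ρ_m u.
u = t ρ_ice/ρ_m = 3.24 km × 922/3390 = 0.881 km.

0.881 km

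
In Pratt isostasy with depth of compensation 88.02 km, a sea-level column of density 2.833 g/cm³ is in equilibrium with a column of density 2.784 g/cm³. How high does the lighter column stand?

1.55 km

ρ_ref D = ρ (D + h) → h = D (ρ_ref − ρ)/ρ.
h = 88.02 km × (2.833 − 2.784)/2.784 = 1.55 km.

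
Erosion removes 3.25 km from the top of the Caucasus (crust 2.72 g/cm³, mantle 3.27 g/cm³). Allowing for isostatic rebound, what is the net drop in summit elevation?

Rebound u = e ρ_c/ρ_m = 3.25 km × 2.72/3.27 = 2.703 km.
Net surface drop = e − u = 3.25 km − 2.703 km = e (ρ_m − ρ_c)/ρ_m = 0.547 km.

0.547 km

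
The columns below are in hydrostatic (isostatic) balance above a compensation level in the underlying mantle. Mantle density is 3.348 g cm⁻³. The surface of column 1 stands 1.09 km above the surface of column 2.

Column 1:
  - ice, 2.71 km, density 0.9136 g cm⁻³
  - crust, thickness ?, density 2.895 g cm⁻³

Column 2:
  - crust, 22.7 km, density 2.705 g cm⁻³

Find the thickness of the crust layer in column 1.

25.7 km

Take the compensation level at the base of the deeper column (depth z_c below the surface of column 1) and equate Σ ρ_i t_i down to z_c; mantle fills any gap and the z_c terms cancel.
Column 1: 2.71×0.9136 + x×2.895 + (z_c − 2.71 − x)×3.348
Column 2: 1.09×0 + 22.7×2.705 + (z_c − 1.09 − 22.7)×3.348
The z_c×3.348 term appears on both sides and cancels. Collect the known terms of each column as K = Σ(ρt)_known − 3.348 × (depth of known layers): K_1 = 2.475856 − 3.348×2.71 = −6.597224; K_2 = 61.4035 − 3.348×(1.09 + 22.7) = −18.24542.
Balance: K_1 − x×(3.348 − 2.895) = K_2, so x = (K_1 − K_2)/(3.348 − 2.895) = 11.6482/0.453 = 25.7 km.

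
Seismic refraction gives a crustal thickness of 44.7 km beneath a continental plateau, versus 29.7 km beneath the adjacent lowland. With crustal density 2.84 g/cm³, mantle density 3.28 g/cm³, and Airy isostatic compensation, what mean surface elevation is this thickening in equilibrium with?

2.01 km

Excess crust Δ = 44.7 km − 29.7 km = 15 km, split between elevation h and root r with h + r = Δ.
Airy balance ρ_c h = (ρ_m − ρ_c) r gives r = h ρ_c/(ρ_m − ρ_c), so h (1 + ρ_c/(ρ_m − ρ_c)) = Δ, i.e. h = Δ (ρ_m − ρ_c)/ρ_m.
h = 15 km × 0.44/3.28 = 2.01 km.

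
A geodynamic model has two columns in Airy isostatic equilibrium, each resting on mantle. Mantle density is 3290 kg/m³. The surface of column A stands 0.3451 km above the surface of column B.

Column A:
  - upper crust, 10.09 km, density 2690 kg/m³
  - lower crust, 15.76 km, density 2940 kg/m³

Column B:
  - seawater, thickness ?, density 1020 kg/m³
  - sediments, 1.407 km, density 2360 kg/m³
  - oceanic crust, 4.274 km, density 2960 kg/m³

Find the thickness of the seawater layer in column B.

3.4 km

Take the compensation level at the base of the deeper column (depth z_c below the surface of column A) and equate Σ ρ_i t_i down to z_c; mantle fills any gap and the z_c terms cancel.
Column A: 10.09×2690 + 15.76×2940 + (z_c − 25.85)×3290
Column B: 0.3451×0 + x×1020 + 1.407×2360 + 4.274×2960 + (z_c − 0.3451 − 5.681 − x)×3290
The z_c×3290 term appears on both sides and cancels. Collect the known terms of each column as K = Σ(ρt)_known − 3290 × (depth of known layers): K_A = 73476.5 − 3290×25.85 = −11570; K_B = 15971.56 − 3290×(0.3451 + 5.681) = −3854.309.
Balance: K_A = K_B − x×(3290 − 1020), so x = (K_B − K_A)/(3290 − 1020) = 7715.69/2270 = 3.4 km.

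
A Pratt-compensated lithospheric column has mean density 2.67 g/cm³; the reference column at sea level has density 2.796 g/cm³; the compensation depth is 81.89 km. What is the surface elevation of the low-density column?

ρ_ref D = ρ (D + h) → h = D (ρ_ref − ρ)/ρ.
h = 81.89 km × (2.796 − 2.67)/2.67 = 3.86 km.

3.86 km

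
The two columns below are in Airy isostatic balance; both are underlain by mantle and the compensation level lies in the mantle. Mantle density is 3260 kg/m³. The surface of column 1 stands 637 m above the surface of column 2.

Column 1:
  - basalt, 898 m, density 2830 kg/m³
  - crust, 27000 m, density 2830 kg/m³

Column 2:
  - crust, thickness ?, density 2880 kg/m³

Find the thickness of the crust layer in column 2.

Take the compensation level at the base of the deeper column (depth z_c below the surface of column 1) and equate Σ ρ_i t_i down to z_c; mantle fills any gap and the z_c terms cancel.
Column 1: 898×2830 + 27000×2830 + (z_c − 27898)×3260
Column 2: 637×0 + x×2880 + (z_c − 637 − 0 − x)×3260
The z_c×3260 term appears on both sides and cancels. Collect the known terms of each column as K = Σ(ρt)_known − 3260 × (depth of known layers): K_1 = 78951340 − 3260×27898 = −11996140; K_2 = 0 − 3260×(637 + 0) = −2076620.
Balance: K_1 = K_2 − x×(3260 − 2880), so x = (K_2 − K_1)/(3260 − 2880) = 9919520/380 = 26100 m.

26100 m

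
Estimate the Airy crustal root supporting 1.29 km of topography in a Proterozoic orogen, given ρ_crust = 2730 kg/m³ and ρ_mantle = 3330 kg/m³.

Isostatic balance requires: the weight of the topography is balanced by the buoyancy of the root, ρ_c h = (ρ_m − ρ_c) r.
r = h · ρ_c / (ρ_m − ρ_c) = 1.29 km × 2730 / (3330 − 2730) = 5.87 km.

5.87 km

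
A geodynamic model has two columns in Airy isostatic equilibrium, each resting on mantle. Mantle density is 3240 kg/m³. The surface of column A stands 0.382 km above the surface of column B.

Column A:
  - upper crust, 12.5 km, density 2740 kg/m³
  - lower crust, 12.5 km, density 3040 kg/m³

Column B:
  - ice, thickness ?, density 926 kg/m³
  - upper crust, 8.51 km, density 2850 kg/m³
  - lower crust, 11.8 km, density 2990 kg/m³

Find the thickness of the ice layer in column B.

0.537 km

Take the compensation level at the base of the deeper column (depth z_c below the surface of column A) and equate Σ ρ_i t_i down to z_c; mantle fills any gap and the z_c terms cancel.
Column A: 12.5×2740 + 12.5×3040 + (z_c − 25)×3240
Column B: 0.382×0 + x×926 + 8.51×2850 + 11.8×2990 + (z_c − 0.382 − 20.31 − x)×3240
The z_c×3240 term appears on both sides and cancels. Collect the known terms of each column as K = Σ(ρt)_known − 3240 × (depth of known layers): K_A = 72250 − 3240×25 = −8750; K_B = 59535.5 − 3240×(0.382 + 20.31) = −7506.58.
Balance: K_A = K_B − x×(3240 − 926), so x = (K_B − K_A)/(3240 − 926) = 1243.42/2314 = 0.537 km.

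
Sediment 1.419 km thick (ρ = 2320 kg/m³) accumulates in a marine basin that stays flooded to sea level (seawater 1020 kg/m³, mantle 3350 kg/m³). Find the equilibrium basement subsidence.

0.792 km

Submarine loading: the sediment displaces seawater, and the subsidence is in turn flooded, so s (ρ_m − ρ_w) = t (ρ_sed − ρ_w).
s = 1.419 km × (2320 − 1020) / (3350 − 1020) = 0.792 km.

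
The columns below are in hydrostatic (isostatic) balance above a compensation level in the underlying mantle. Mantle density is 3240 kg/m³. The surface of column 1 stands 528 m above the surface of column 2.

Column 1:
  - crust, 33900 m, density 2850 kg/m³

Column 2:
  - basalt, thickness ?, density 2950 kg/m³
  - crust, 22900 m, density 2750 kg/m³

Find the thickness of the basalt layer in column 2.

Take the compensation level at the base of the deeper column (depth z_c below the surface of column 1) and equate Σ ρ_i t_i down to z_c; mantle fills any gap and the z_c terms cancel.
Column 1: 33900×2850 + (z_c − 33900)×3240
Column 2: 528×0 + x×2950 + 22900×2750 + (z_c − 528 − 22900 − x)×3240
The z_c×3240 term appears on both sides and cancels. Collect the known terms of each column as K = Σ(ρt)_known − 3240 × (depth of known layers): K_1 = 96615000 − 3240×33900 = −13221000; K_2 = 62975000 − 3240×(528 + 22900) = −12931720.
Balance: K_1 = K_2 − x×(3240 − 2950), so x = (K_2 − K_1)/(3240 − 2950) = 289280/290 = 998 m.

998 m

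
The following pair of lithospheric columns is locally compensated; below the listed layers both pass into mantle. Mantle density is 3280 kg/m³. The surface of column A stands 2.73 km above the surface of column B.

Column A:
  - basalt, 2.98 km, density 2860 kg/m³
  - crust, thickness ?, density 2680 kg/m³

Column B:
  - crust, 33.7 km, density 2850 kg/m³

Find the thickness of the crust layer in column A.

37 km

Take the compensation level at the base of the deeper column (depth z_c below the surface of column A) and equate Σ ρ_i t_i down to z_c; mantle fills any gap and the z_c terms cancel.
Column A: 2.98×2860 + x×2680 + (z_c − 2.98 − x)×3280
Column B: 2.73×0 + 33.7×2850 + (z_c − 2.73 − 33.7)×3280
The z_c×3280 term appears on both sides and cancels. Collect the known terms of each column as K = Σ(ρt)_known − 3280 × (depth of known layers): K_A = 8522.8 − 3280×2.98 = −1251.6; K_B = 96045 − 3280×(2.73 + 33.7) = −23445.4.
Balance: K_A − x×(3280 − 2680) = K_B, so x = (K_A − K_B)/(3280 − 2680) = 22193.8/600 = 37 km.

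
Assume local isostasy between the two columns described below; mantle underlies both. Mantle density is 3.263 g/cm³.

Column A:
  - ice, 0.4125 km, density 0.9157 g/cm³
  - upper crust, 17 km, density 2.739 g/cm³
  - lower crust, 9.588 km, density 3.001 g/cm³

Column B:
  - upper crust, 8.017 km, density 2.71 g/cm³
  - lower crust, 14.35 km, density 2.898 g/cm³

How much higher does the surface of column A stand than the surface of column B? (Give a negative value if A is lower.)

For any compensation level in the mantle, the mantle terms cancel and isostasy reduces to e = (Σt_A − Σt_B) − (Σ(ρt)_A − Σ(ρt)_B) / ρ_m.
Σt_A = 27.0005 km; Σt_B = 22.367 km; Σ(ρt)_A = 75.7143143; Σ(ρt)_B = 63.31237 (in km·g/cm³).
e = (27.0005 − 22.367) − (75.7143143 − 63.31237) / 3.263 = 0.833 km.

0.833 km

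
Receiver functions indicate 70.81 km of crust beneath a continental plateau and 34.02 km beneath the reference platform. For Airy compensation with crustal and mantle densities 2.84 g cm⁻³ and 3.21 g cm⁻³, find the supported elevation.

4.24 km

Excess crust Δ = 70.81 km − 34.02 km = 36.79 km, split between elevation h and root r with h + r = Δ.
Airy balance ρ_c h = (ρ_m − ρ_c) r gives r = h ρ_c/(ρ_m − ρ_c), so h (1 + ρ_c/(ρ_m − ρ_c)) = Δ, i.e. h = Δ (ρ_m − ρ_c)/ρ_m.
h = 36.79 km × 0.37/3.21 = 4.24 km.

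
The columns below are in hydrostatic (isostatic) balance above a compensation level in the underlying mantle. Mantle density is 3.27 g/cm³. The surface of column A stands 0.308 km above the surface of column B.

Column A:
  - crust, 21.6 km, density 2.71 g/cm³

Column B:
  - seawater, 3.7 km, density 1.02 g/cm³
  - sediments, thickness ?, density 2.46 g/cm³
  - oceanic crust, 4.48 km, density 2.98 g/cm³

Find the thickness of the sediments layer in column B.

Take the compensation level at the base of the deeper column (depth z_c below the surface of column A) and equate Σ ρ_i t_i down to z_c; mantle fills any gap and the z_c terms cancel.
Column A: 21.6×2.71 + (z_c − 21.6)×3.27
Column B: 0.308×0 + 3.7×1.02 + x×2.46 + 4.48×2.98 + (z_c − 0.308 − 8.18 − x)×3.27
The z_c×3.27 term appears on both sides and cancels. Collect the known terms of each column as K = Σ(ρt)_known − 3.27 × (depth of known layers): K_A = 58.536 − 3.27×21.6 = −12.096; K_B = 17.1244 − 3.27×(0.308 + 8.18) = −10.63136.
Balance: K_A = K_B − x×(3.27 − 2.46), so x = (K_B − K_A)/(3.27 − 2.46) = 1.46464/0.81 = 1.81 km.

1.81 km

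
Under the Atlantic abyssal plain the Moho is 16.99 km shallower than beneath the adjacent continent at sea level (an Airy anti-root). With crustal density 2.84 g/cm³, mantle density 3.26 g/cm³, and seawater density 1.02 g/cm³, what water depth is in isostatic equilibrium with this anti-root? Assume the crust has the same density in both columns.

3.92 km

Replacing a thickness d of crust by seawater at the top must be balanced by replacing crust with mantle at the base: d (ρ_c − ρ_w) = a (ρ_m − ρ_c).
d = a (ρ_m − ρ_c)/(ρ_c − ρ_w) = 16.99 km × 0.42/1.82 = 3.92 km.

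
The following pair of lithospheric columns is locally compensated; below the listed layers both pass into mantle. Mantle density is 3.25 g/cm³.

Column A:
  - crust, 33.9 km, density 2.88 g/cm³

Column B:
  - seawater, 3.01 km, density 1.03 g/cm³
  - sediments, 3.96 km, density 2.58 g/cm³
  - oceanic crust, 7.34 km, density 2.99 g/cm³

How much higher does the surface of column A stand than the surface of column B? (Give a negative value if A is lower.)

0.4 km

For any compensation level in the mantle, the mantle terms cancel and isostasy reduces to e = (Σt_A − Σt_B) − (Σ(ρt)_A − Σ(ρt)_B) / ρ_m.
Σt_A = 33.9 km; Σt_B = 14.31 km; Σ(ρt)_A = 97.632; Σ(ρt)_B = 35.2637 (in km·g/cm³).
e = (33.9 − 14.31) − (97.632 − 35.2637) / 3.25 = 0.4 km.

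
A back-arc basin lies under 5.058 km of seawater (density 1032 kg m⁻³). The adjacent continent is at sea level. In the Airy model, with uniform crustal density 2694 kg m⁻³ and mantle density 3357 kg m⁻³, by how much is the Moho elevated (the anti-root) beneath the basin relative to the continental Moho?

Equating mass per unit area of the two columns: replacing crust with seawater at the top is compensated by replacing crust with mantle at the base: d (ρ_c − ρ_w) = a (ρ_m − ρ_c).
a = d (ρ_c − ρ_w)/(ρ_m − ρ_c) = 5.058 km × 1662/663 = 12.7 km.

12.7 km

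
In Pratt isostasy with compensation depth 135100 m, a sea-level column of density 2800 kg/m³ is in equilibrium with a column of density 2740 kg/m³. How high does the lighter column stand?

2960 m

ρ_ref D = ρ (D + h) → h = D (ρ_ref − ρ)/ρ.
h = 135100 m × (2800 − 2740)/2740 = 2960 m.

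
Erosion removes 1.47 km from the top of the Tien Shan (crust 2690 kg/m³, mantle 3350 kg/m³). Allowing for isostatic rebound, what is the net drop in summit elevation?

Rebound u = e ρ_c/ρ_m = 1.47 km × 2690/3350 = 1.18 km.
Net surface drop = e − u = 1.47 km − 1.18 km = e (ρ_m − ρ_c)/ρ_m = 0.29 km.

0.29 km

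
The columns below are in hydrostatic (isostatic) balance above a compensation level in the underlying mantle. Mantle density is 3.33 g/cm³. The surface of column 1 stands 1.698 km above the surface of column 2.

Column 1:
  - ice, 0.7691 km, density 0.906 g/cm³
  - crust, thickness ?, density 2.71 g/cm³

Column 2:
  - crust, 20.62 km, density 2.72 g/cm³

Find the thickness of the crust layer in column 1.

Take the compensation level at the base of the deeper column (depth z_c below the surface of column 1) and equate Σ ρ_i t_i down to z_c; mantle fills any gap and the z_c terms cancel.
Column 1: 0.7691×0.906 + x×2.71 + (z_c − 0.7691 − x)×3.33
Column 2: 1.698×0 + 20.62×2.72 + (z_c − 1.698 − 20.62)×3.33
The z_c×3.33 term appears on both sides and cancels. Collect the known terms of each column as K = Σ(ρt)_known − 3.33 × (depth of known layers): K_1 = 0.6968046 − 3.33×0.7691 = −1.8642984; K_2 = 56.0864 − 3.33×(1.698 + 20.62) = −18.23254.
Balance: K_1 − x×(3.33 − 2.71) = K_2, so x = (K_1 − K_2)/(3.33 − 2.71) = 16.3682/0.62 = 26.4 km.

26.4 km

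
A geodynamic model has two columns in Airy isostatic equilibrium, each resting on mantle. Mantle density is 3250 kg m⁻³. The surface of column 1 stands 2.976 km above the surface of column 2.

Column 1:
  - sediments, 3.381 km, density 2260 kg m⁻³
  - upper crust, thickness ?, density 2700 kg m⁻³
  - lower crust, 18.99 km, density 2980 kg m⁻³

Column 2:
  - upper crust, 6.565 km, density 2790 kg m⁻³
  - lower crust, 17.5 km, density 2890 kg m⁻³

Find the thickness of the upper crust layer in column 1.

19.1 km

Take the compensation level at the base of the deeper column (depth z_c below the surface of column 1) and equate Σ ρ_i t_i down to z_c; mantle fills any gap and the z_c terms cancel.
Column 1: 3.381×2260 + x×2700 + 18.99×2980 + (z_c − 22.371 − x)×3250
Column 2: 2.976×0 + 6.565×2790 + 17.5×2890 + (z_c − 2.976 − 24.065)×3250
The z_c×3250 term appears on both sides and cancels. Collect the known terms of each column as K = Σ(ρt)_known − 3250 × (depth of known layers): K_1 = 64231.26 − 3250×22.371 = −8474.49; K_2 = 68891.35 − 3250×(2.976 + 24.065) = −18991.9.
Balance: K_1 − x×(3250 − 2700) = K_2, so x = (K_1 − K_2)/(3250 − 2700) = 10517.4/550 = 19.1 km.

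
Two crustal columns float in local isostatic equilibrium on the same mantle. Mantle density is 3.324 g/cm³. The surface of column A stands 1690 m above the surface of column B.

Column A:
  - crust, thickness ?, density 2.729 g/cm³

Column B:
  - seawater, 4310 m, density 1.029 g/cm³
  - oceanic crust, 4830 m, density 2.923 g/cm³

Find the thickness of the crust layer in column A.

29300 m

Take the compensation level at the base of the deeper column (depth z_c below the surface of column A) and equate Σ ρ_i t_i down to z_c; mantle fills any gap and the z_c terms cancel.
Column A: x×2.729 + (z_c − 0 − x)×3.324
Column B: 1690×0 + 4310×1.029 + 4830×2.923 + (z_c − 1690 − 9140)×3.324
The z_c×3.324 term appears on both sides and cancels. Collect the known terms of each column as K = Σ(ρt)_known − 3.324 × (depth of known layers): K_A = 0 − 3.324×0 = 0; K_B = 18553.08 − 3.324×(1690 + 9140) = −17445.84.
Balance: K_A − x×(3.324 − 2.729) = K_B, so x = (K_A − K_B)/(3.324 − 2.729) = 17445.8/0.595 = 29300 m.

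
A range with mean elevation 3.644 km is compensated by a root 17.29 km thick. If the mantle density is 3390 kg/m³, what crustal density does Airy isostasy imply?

ρ_c h = (ρ_m − ρ_c) r → ρ_c (h + r) = ρ_m r → ρ_c = ρ_m r / (h + r).
ρ_c = 3390 × 17.29 km / (3.644 km + 17.29 km) = 2800 kg/m³.

2800 kg/m³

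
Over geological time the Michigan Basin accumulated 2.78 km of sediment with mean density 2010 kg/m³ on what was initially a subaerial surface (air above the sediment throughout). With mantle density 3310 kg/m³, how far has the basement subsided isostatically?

1.69 km

Subaerial load: s = t ρ_sed / ρ_m = 2.78 km × 2010/3310 = 1.69 km.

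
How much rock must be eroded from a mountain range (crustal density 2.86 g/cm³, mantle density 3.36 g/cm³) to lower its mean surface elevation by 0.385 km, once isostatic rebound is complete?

2.59 km

Net drop Δ = e − u = e − e ρ_c/ρ_m = e (ρ_m − ρ_c)/ρ_m.
e = Δ ρ_m/(ρ_m − ρ_c) = 0.385 km × 3.36/0.5 = 2.59 km.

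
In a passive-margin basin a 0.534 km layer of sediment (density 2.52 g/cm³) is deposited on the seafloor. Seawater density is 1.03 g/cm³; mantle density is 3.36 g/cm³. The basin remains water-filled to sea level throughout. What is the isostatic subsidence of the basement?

Submarine loading: the sediment displaces seawater, and the subsidence is in turn flooded, so s (ρ_m − ρ_w) = t (ρ_sed − ρ_w).
s = 0.534 km × (2.52 − 1.03) / (3.36 − 1.03) = 0.341 km.

0.341 km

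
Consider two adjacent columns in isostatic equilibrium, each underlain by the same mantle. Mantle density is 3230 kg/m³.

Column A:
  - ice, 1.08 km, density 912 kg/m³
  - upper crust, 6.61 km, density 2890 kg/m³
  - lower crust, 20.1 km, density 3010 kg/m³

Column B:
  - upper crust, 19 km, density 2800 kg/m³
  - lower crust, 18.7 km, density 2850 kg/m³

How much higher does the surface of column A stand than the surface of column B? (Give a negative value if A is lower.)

−1.89 km

For any compensation level in the mantle, the mantle terms cancel and isostasy reduces to e = (Σt_A − Σt_B) − (Σ(ρt)_A − Σ(ρt)_B) / ρ_m.
Σt_A = 27.79 km; Σt_B = 37.7 km; Σ(ρt)_A = 80588.86; Σ(ρt)_B = 106495 (in km·kg/m³).
e = (27.79 − 37.7) − (80588.86 − 106495) / 3230 = −1.89 km.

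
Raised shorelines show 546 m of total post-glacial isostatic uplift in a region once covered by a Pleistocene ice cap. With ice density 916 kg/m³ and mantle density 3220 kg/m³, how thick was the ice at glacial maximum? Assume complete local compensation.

u = t ρ_ice/ρ_m → t = u ρ_m/ρ_ice = 546 m × 3220/916 = 1920 m.

1920 m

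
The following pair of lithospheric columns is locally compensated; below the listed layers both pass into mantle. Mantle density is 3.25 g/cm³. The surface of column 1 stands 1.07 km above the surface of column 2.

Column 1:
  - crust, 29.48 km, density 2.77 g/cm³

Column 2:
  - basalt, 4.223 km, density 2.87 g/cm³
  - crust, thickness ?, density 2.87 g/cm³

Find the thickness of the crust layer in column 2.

Take the compensation level at the base of the deeper column (depth z_c below the surface of column 1) and equate Σ ρ_i t_i down to z_c; mantle fills any gap and the z_c terms cancel.
Column 1: 29.48×2.77 + (z_c − 29.48)×3.25
Column 2: 1.07×0 + 4.223×2.87 + x×2.87 + (z_c − 1.07 − 4.223 − x)×3.25
The z_c×3.25 term appears on both sides and cancels. Collect the known terms of each column as K = Σ(ρt)_known − 3.25 × (depth of known layers): K_1 = 81.6596 − 3.25×29.48 = −14.1504; K_2 = 12.12001 − 3.25×(1.07 + 4.223) = −5.08224.
Balance: K_1 = K_2 − x×(3.25 − 2.87), so x = (K_2 − K_1)/(3.25 − 2.87) = 9.06816/0.38 = 23.9 km.

23.9 km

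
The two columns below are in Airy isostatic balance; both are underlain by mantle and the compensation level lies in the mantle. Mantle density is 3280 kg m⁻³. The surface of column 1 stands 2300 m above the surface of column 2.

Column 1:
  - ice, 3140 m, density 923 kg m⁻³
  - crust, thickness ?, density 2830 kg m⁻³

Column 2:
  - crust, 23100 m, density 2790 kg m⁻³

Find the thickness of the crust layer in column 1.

Take the compensation level at the base of the deeper column (depth z_c below the surface of column 1) and equate Σ ρ_i t_i down to z_c; mantle fills any gap and the z_c terms cancel.
Column 1: 3140×923 + x×2830 + (z_c − 3140 − x)×3280
Column 2: 2300×0 + 23100×2790 + (z_c − 2300 − 23100)×3280
The z_c×3280 term appears on both sides and cancels. Collect the known terms of each column as K = Σ(ρt)_known − 3280 × (depth of known layers): K_1 = 2898220 − 3280×3140 = −7400980; K_2 = 64449000 − 3280×(2300 + 23100) = −18863000.
Balance: K_1 − x×(3280 − 2830) = K_2, so x = (K_1 − K_2)/(3280 − 2830) = 11462000/450 = 25500 m.

25500 m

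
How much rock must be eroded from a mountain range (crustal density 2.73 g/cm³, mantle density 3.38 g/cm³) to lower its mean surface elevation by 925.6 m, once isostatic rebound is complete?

Net drop Δ = e − u = e − e ρ_c/ρ_m = e (ρ_m − ρ_c)/ρ_m.
e = Δ ρ_m/(ρ_m − ρ_c) = 925.6 m × 3.38/0.65 = 4810 m.

4810 m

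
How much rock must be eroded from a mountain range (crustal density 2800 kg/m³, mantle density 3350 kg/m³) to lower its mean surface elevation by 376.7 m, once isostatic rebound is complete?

2290 m

Net drop Δ = e − u = e − e ρ_c/ρ_m = e (ρ_m − ρ_c)/ρ_m.
e = Δ ρ_m/(ρ_m − ρ_c) = 376.7 m × 3350/550 = 2290 m.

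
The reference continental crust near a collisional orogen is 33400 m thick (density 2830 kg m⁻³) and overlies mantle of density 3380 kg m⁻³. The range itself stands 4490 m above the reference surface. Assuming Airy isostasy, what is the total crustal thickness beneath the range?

61000 m

Root depth r = h ρ_c / (ρ_m − ρ_c) = 4490 m × 2830 / 550 = 23100 m.
Total thickness = T + h + r = 33400 m + 4490 m + 23100 m = 61000 m.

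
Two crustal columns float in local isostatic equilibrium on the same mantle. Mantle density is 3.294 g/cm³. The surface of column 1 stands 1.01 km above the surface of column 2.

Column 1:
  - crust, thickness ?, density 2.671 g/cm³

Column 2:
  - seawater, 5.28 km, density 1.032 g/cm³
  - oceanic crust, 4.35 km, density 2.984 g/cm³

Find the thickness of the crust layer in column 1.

26.7 km

Take the compensation level at the base of the deeper column (depth z_c below the surface of column 1) and equate Σ ρ_i t_i down to z_c; mantle fills any gap and the z_c terms cancel.
Column 1: x×2.671 + (z_c − 0 − x)×3.294
Column 2: 1.01×0 + 5.28×1.032 + 4.35×2.984 + (z_c − 1.01 − 9.63)×3.294
The z_c×3.294 term appears on both sides and cancels. Collect the known terms of each column as K = Σ(ρt)_known − 3.294 × (depth of known layers): K_1 = 0 − 3.294×0 = 0; K_2 = 18.42936 − 3.294×(1.01 + 9.63) = −16.6188.
Balance: K_1 − x×(3.294 − 2.671) = K_2, so x = (K_1 − K_2)/(3.294 − 2.671) = 16.6188/0.623 = 26.7 km.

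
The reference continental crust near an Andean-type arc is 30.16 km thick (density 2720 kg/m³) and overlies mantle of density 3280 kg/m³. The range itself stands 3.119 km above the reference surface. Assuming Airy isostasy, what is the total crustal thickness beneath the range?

48.4 km

Root depth r = h ρ_c / (ρ_m − ρ_c) = 3.119 km × 2720 / 560 = 15.15 km.
Total thickness = T + h + r = 30.16 km + 3.119 km + 15.15 km = 48.4 km.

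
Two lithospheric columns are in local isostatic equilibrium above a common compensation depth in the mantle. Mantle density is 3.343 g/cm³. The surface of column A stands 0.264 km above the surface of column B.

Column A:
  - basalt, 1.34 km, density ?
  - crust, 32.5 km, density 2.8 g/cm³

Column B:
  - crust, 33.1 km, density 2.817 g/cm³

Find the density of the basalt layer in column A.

2.86 g/cm³

Take the compensation level at the base of the deeper column (depth z_c below the surface of column A) and equate Σ ρ_i t_i down to z_c; mantle fills any gap and the z_c terms cancel.
Column A: 1.34×ρ + 32.5×2.8 + (z_c − 33.84)×3.343
Column B: 0.264×0 + 33.1×2.817 + (z_c − 0.264 − 33.1)×3.343
The z_c×3.343 term appears on both sides and cancels. Collect the known terms of each column as K = Σ(ρt)_known − 3.343 × (depth of known layers): K_A = 91 − 3.343×33.84 = −22.12712; K_B = 93.2427 − 3.343×(0.264 + 33.1) = −18.293152.
Balance: K_A + 1.34×ρ = K_B, so ρ = (K_B − K_A)/1.34 = 3.83397/1.34 = 2.86 g/cm³.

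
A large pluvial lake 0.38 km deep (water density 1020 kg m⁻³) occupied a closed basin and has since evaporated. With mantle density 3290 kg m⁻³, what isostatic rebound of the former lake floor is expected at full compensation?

u = d ρ_w/ρ_m = 0.38 km × 1020/3290 = 0.118 km.

0.118 km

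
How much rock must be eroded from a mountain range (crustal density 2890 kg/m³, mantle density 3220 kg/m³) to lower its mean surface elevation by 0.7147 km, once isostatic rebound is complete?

6.97 km

Net drop Δ = e − u = e − e ρ_c/ρ_m = e (ρ_m − ρ_c)/ρ_m.
e = Δ ρ_m/(ρ_m − ρ_c) = 0.7147 km × 3220/330 = 6.97 km.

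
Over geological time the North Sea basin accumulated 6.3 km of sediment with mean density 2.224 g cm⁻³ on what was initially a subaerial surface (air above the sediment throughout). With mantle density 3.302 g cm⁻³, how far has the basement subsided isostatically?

4.24 km

Subaerial load: s = t ρ_sed / ρ_m = 6.3 km × 2.224/3.302 = 4.24 km.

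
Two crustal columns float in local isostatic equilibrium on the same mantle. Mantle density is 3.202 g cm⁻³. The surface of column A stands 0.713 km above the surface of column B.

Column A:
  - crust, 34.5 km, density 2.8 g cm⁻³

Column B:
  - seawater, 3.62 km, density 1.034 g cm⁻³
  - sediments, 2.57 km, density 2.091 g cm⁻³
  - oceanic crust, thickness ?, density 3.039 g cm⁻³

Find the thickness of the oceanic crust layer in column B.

Take the compensation level at the base of the deeper column (depth z_c below the surface of column A) and equate Σ ρ_i t_i down to z_c; mantle fills any gap and the z_c terms cancel.
Column A: 34.5×2.8 + (z_c − 34.5)×3.202
Column B: 0.713×0 + 3.62×1.034 + 2.57×2.091 + x×3.039 + (z_c − 0.713 − 6.19 − x)×3.202
The z_c×3.202 term appears on both sides and cancels. Collect the known terms of each column as K = Σ(ρt)_known − 3.202 × (depth of known layers): K_A = 96.6 − 3.202×34.5 = −13.869; K_B = 9.11695 − 3.202×(0.713 + 6.19) = −12.986456.
Balance: K_A = K_B − x×(3.202 − 3.039), so x = (K_B − K_A)/(3.202 − 3.039) = 0.882544/0.163 = 5.41 km.

5.41 km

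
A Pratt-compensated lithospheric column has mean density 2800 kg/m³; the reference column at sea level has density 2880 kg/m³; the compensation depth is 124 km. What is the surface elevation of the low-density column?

ρ_ref D = ρ (D + h) → h = D (ρ_ref − ρ)/ρ.
h = 124 km × (2880 − 2800)/2800 = 3.54 km.

3.54 km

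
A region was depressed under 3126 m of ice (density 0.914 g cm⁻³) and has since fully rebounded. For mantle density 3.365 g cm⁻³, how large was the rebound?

849 m

Removing the load lets mantle flow back in; uplift u satisfies ρ_ice t = ρ_m u.
u = t ρ_ice/ρ_m = 3126 m × 0.914/3.365 = 849 m.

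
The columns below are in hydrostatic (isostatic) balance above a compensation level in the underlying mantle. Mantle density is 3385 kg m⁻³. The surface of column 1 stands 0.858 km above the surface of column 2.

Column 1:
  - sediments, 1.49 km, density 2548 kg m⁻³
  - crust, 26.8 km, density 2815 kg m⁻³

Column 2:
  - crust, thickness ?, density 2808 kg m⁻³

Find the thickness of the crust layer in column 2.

Take the compensation level at the base of the deeper column (depth z_c below the surface of column 1) and equate Σ ρ_i t_i down to z_c; mantle fills any gap and the z_c terms cancel.
Column 1: 1.49×2548 + 26.8×2815 + (z_c − 28.29)×3385
Column 2: 0.858×0 + x×2808 + (z_c − 0.858 − 0 − x)×3385
The z_c×3385 term appears on both sides and cancels. Collect the known terms of each column as K = Σ(ρt)_known − 3385 × (depth of known layers): K_1 = 79238.52 − 3385×28.29 = −16523.13; K_2 = 0 − 3385×(0.858 + 0) = −2904.33.
Balance: K_1 = K_2 − x×(3385 − 2808), so x = (K_2 − K_1)/(3385 − 2808) = 13618.8/577 = 23.6 km.

23.6 km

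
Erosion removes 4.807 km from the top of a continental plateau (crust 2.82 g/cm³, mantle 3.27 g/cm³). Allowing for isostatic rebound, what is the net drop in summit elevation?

Rebound u = e ρ_c/ρ_m = 4.807 km × 2.82/3.27 = 4.145 km.
Net surface drop = e − u = 4.807 km − 4.145 km = e (ρ_m − ρ_c)/ρ_m = 0.662 km.

0.662 km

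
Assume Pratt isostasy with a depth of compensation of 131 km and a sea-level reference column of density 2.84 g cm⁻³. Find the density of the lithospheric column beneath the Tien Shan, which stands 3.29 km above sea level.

Pratt balance: ρ_ref D = ρ (D + h).
ρ = ρ_ref D/(D + h) = 2.84 × 131 km/(131 km + 3.29 km) = 2.77 g cm⁻³.

2.77 g cm⁻³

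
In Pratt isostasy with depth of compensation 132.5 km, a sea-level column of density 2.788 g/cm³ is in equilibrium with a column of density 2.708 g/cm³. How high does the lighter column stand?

ρ_ref D = ρ (D + h) → h = D (ρ_ref − ρ)/ρ.
h = 132.5 km × (2.788 − 2.708)/2.708 = 3.91 km.

3.91 km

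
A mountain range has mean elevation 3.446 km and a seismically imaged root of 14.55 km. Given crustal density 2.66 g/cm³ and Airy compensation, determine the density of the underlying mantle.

3.29 g/cm³

Airy balance: ρ_c h = (ρ_m − ρ_c) r → ρ_m = ρ_c (1 + h/r).
ρ_m = 2.66 × (1 + 3.446 km/14.55 km) = 3.29 g/cm³.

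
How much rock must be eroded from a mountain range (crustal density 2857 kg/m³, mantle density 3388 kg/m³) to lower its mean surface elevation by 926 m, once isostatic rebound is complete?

5910 m

Net drop Δ = e − u = e − e ρ_c/ρ_m = e (ρ_m − ρ_c)/ρ_m.
e = Δ ρ_m/(ρ_m − ρ_c) = 926 m × 3388/531 = 5910 m.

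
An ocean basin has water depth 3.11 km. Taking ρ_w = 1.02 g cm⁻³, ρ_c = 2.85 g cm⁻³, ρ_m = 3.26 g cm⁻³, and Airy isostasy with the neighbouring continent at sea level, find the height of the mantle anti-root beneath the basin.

13.9 km

Equating mass per unit area of the two columns: replacing crust with seawater at the top is compensated by replacing crust with mantle at the base: d (ρ_c − ρ_w) = a (ρ_m − ρ_c).
a = d (ρ_c − ρ_w)/(ρ_m − ρ_c) = 3.11 km × 1.83/0.41 = 13.9 km.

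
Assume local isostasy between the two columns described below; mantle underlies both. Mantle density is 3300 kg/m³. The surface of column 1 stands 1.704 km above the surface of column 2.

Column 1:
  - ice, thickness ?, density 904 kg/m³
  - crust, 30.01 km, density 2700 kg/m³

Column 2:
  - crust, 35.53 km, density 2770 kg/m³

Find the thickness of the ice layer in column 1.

Take the compensation level at the base of the deeper column (depth z_c below the surface of column 1) and equate Σ ρ_i t_i down to z_c; mantle fills any gap and the z_c terms cancel.
Column 1: x×904 + 30.01×2700 + (z_c − 30.01 − x)×3300
Column 2: 1.704×0 + 35.53×2770 + (z_c − 1.704 − 35.53)×3300
The z_c×3300 term appears on both sides and cancels. Collect the known terms of each column as K = Σ(ρt)_known − 3300 × (depth of known layers): K_1 = 81027 − 3300×30.01 = −18006; K_2 = 98418.1 − 3300×(1.704 + 35.53) = −24454.1.
Balance: K_1 − x×(3300 − 904) = K_2, so x = (K_1 − K_2)/(3300 − 904) = 6448.1/2396 = 2.69 km.

2.69 km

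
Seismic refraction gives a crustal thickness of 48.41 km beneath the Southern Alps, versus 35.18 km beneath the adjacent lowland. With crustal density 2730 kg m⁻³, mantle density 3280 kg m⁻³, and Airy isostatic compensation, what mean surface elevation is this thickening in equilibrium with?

2.22 km

Excess crust Δ = 48.41 km − 35.18 km = 13.23 km, split between elevation h and root r with h + r = Δ.
Airy balance ρ_c h = (ρ_m − ρ_c) r gives r = h ρ_c/(ρ_m − ρ_c), so h (1 + ρ_c/(ρ_m − ρ_c)) = Δ, i.e. h = Δ (ρ_m − ρ_c)/ρ_m.
h = 13.23 km × 550/3280 = 2.22 km.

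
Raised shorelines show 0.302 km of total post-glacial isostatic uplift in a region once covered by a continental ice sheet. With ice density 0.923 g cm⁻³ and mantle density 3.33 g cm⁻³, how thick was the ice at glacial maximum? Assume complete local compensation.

1.09 km

u = t ρ_ice/ρ_m → t = u ρ_m/ρ_ice = 0.302 km × 3.33/0.923 = 1.09 km.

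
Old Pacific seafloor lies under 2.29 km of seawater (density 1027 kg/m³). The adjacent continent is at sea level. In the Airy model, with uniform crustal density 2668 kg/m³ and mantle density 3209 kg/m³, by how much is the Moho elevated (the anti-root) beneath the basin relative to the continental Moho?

6.95 km

Isostatic balance requires: replacing crust with seawater at the top is compensated by replacing crust with mantle at the base: d (ρ_c − ρ_w) = a (ρ_m − ρ_c).
a = d (ρ_c − ρ_w)/(ρ_m − ρ_c) = 2.29 km × 1641/541 = 6.95 km.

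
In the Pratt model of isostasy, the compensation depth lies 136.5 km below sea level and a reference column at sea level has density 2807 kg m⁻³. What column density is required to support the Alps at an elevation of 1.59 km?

2770 kg m⁻³

Pratt balance: ρ_ref D = ρ (D + h).
ρ = ρ_ref D/(D + h) = 2807 × 136.5 km/(136.5 km + 1.59 km) = 2770 kg m⁻³.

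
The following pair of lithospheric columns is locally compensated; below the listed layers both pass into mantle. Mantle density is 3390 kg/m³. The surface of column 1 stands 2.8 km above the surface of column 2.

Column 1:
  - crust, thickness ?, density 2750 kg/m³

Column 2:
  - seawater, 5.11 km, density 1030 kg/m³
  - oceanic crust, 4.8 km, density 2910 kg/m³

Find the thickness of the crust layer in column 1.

Take the compensation level at the base of the deeper column (depth z_c below the surface of column 1) and equate Σ ρ_i t_i down to z_c; mantle fills any gap and the z_c terms cancel.
Column 1: x×2750 + (z_c − 0 − x)×3390
Column 2: 2.8×0 + 5.11×1030 + 4.8×2910 + (z_c − 2.8 − 9.91)×3390
The z_c×3390 term appears on both sides and cancels. Collect the known terms of each column as K = Σ(ρt)_known − 3390 × (depth of known layers): K_1 = 0 − 3390×0 = 0; K_2 = 19231.3 − 3390×(2.8 + 9.91) = −23855.6.
Balance: K_1 − x×(3390 − 2750) = K_2, so x = (K_1 − K_2)/(3390 − 2750) = 23855.6/640 = 37.3 km.

37.3 km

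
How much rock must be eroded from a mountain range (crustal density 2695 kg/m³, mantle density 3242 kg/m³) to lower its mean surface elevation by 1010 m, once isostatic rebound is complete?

Net drop Δ = e − u = e − e ρ_c/ρ_m = e (ρ_m − ρ_c)/ρ_m.
e = Δ ρ_m/(ρ_m − ρ_c) = 1010 m × 3242/547 = 5990 m.

5990 m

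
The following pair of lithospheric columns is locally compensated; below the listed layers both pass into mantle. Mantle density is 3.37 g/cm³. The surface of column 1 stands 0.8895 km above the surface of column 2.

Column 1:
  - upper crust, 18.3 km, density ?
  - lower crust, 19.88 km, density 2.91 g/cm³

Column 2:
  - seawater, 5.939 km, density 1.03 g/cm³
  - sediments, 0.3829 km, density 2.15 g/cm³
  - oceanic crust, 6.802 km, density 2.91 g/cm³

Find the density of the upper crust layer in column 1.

Take the compensation level at the base of the deeper column (depth z_c below the surface of column 1) and equate Σ ρ_i t_i down to z_c; mantle fills any gap and the z_c terms cancel.
Column 1: 18.3×ρ + 19.88×2.91 + (z_c − 38.18)×3.37
Column 2: 0.8895×0 + 5.939×1.03 + 0.3829×2.15 + 6.802×2.91 + (z_c − 0.8895 − 13.1239)×3.37
The z_c×3.37 term appears on both sides and cancels. Collect the known terms of each column as K = Σ(ρt)_known − 3.37 × (depth of known layers): K_1 = 57.8508 − 3.37×38.18 = −70.8158; K_2 = 26.734225 − 3.37×(0.8895 + 13.1239) = −20.490933.
Balance: K_1 + 18.3×ρ = K_2, so ρ = (K_2 − K_1)/18.3 = 50.3249/18.3 = 2.75 g/cm³.

2.75 g/cm³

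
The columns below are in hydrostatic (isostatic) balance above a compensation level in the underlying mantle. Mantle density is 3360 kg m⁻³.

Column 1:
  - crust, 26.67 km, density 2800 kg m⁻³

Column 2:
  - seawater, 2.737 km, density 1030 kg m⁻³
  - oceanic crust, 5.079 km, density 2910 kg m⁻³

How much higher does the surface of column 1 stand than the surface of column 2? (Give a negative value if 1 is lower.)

For any compensation level in the mantle, the mantle terms cancel and isostasy reduces to e = (Σt_1 − Σt_2) − (Σ(ρt)_1 − Σ(ρt)_2) / ρ_m.
Σt_1 = 26.67 km; Σt_2 = 7.816 km; Σ(ρt)_1 = 74676; Σ(ρt)_2 = 17599 (in km·kg m⁻³).
e = (26.67 − 7.816) − (74676 − 17599) / 3360 = 1.87 km.

1.87 km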